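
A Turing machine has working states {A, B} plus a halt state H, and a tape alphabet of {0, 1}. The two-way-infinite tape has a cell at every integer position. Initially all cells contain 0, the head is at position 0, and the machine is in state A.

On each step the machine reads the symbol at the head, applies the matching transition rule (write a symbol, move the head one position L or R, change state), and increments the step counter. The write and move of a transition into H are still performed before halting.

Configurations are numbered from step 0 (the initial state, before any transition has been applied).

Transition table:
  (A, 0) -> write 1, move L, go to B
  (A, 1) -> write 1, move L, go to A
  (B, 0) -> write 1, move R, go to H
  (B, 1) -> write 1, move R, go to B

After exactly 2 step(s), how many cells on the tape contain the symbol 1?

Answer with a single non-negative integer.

Step 1: in state A at pos 0, read 0 -> (A,0)->write 1,move L,goto B. Now: state=B, head=-1, tape[-2..1]=0010 (head:  ^)
Step 2: in state B at pos -1, read 0 -> (B,0)->write 1,move R,goto H. Now: state=H, head=0, tape[-2..1]=0110 (head:   ^)
Cells containing 1 after step 2: {-1, 0} -> 2 cell(s)

Answer: 2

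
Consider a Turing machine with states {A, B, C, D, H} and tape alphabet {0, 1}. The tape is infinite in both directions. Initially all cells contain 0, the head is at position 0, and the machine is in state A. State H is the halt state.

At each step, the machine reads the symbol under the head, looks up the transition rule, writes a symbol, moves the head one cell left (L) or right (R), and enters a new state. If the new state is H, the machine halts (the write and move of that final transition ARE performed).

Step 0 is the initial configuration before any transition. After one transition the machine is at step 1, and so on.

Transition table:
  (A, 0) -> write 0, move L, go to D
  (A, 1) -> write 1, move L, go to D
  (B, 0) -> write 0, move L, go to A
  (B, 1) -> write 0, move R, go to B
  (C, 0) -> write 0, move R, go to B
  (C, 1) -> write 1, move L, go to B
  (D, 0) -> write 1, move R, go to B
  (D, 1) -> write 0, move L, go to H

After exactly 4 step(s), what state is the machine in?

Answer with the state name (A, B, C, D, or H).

Answer: D

Derivation:
Step 1: in state A at pos 0, read 0 -> (A,0)->write 0,move L,goto D. Now: state=D, head=-1, tape[-2..1]=0000 (head:  ^)
Step 2: in state D at pos -1, read 0 -> (D,0)->write 1,move R,goto B. Now: state=B, head=0, tape[-2..1]=0100 (head:   ^)
Step 3: in state B at pos 0, read 0 -> (B,0)->write 0,move L,goto A. Now: state=A, head=-1, tape[-2..1]=0100 (head:  ^)
Step 4: in state A at pos -1, read 1 -> (A,1)->write 1,move L,goto D. Now: state=D, head=-2, tape[-3..1]=00100 (head:  ^)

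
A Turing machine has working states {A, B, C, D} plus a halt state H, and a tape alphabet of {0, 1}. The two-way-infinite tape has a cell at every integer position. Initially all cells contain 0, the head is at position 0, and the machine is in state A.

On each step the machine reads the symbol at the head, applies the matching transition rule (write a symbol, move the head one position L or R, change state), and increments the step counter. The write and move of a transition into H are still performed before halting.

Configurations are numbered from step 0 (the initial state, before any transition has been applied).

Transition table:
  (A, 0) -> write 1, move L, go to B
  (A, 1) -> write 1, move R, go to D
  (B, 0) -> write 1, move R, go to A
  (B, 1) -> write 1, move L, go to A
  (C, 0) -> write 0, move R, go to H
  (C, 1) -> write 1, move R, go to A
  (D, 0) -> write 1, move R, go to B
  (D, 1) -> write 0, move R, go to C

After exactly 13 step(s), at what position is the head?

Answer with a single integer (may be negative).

Answer: 1

Derivation:
Step 1: in state A at pos 0, read 0 -> (A,0)->write 1,move L,goto B. Now: state=B, head=-1, tape[-2..1]=0010 (head:  ^)
Step 2: in state B at pos -1, read 0 -> (B,0)->write 1,move R,goto A. Now: state=A, head=0, tape[-2..1]=0110 (head:   ^)
Step 3: in state A at pos 0, read 1 -> (A,1)->write 1,move R,goto D. Now: state=D, head=1, tape[-2..2]=01100 (head:    ^)
Step 4: in state D at pos 1, read 0 -> (D,0)->write 1,move R,goto B. Now: state=B, head=2, tape[-2..3]=011100 (head:     ^)
Step 5: in state B at pos 2, read 0 -> (B,0)->write 1,move R,goto A. Now: state=A, head=3, tape[-2..4]=0111100 (head:      ^)
Step 6: in state A at pos 3, read 0 -> (A,0)->write 1,move L,goto B. Now: state=B, head=2, tape[-2..4]=0111110 (head:     ^)
Step 7: in state B at pos 2, read 1 -> (B,1)->write 1,move L,goto A. Now: state=A, head=1, tape[-2..4]=0111110 (head:    ^)
Step 8: in state A at pos 1, read 1 -> (A,1)->write 1,move R,goto D. Now: state=D, head=2, tape[-2..4]=0111110 (head:     ^)
Step 9: in state D at pos 2, read 1 -> (D,1)->write 0,move R,goto C. Now: state=C, head=3, tape[-2..4]=0111010 (head:      ^)
Step 10: in state C at pos 3, read 1 -> (C,1)->write 1,move R,goto A. Now: state=A, head=4, tape[-2..5]=01110100 (head:       ^)
Step 11: in state A at pos 4, read 0 -> (A,0)->write 1,move L,goto B. Now: state=B, head=3, tape[-2..5]=01110110 (head:      ^)
Step 12: in state B at pos 3, read 1 -> (B,1)->write 1,move L,goto A. Now: state=A, head=2, tape[-2..5]=01110110 (head:     ^)
Step 13: in state A at pos 2, read 0 -> (A,0)->write 1,move L,goto B. Now: state=B, head=1, tape[-2..5]=01111110 (head:    ^)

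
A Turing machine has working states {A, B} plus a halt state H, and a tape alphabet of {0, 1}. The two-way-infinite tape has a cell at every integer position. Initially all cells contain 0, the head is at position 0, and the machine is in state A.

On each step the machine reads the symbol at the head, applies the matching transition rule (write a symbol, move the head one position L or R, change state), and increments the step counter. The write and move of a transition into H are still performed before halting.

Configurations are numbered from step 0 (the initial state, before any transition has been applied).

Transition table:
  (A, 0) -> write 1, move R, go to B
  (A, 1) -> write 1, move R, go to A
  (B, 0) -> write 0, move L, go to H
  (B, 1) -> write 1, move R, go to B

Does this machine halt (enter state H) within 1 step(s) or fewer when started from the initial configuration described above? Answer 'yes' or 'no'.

Step 1: in state A at pos 0, read 0 -> (A,0)->write 1,move R,goto B. Now: state=B, head=1, tape[-1..2]=0100 (head:   ^)
After 1 step(s): state = B (not H) -> not halted within 1 -> no

Answer: no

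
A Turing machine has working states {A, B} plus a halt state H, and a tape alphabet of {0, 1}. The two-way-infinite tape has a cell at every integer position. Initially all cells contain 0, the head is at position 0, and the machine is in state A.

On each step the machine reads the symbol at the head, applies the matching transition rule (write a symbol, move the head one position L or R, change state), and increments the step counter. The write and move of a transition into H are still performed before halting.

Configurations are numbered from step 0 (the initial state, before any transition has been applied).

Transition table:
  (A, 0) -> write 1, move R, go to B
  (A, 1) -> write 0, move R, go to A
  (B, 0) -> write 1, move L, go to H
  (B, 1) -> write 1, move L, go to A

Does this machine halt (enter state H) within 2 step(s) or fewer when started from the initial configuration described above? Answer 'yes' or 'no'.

Answer: yes

Derivation:
Step 1: in state A at pos 0, read 0 -> (A,0)->write 1,move R,goto B. Now: state=B, head=1, tape[-1..2]=0100 (head:   ^)
Step 2: in state B at pos 1, read 0 -> (B,0)->write 1,move L,goto H. Now: state=H, head=0, tape[-1..2]=0110 (head:  ^)
State H reached at step 2; 2 <= 2 -> yes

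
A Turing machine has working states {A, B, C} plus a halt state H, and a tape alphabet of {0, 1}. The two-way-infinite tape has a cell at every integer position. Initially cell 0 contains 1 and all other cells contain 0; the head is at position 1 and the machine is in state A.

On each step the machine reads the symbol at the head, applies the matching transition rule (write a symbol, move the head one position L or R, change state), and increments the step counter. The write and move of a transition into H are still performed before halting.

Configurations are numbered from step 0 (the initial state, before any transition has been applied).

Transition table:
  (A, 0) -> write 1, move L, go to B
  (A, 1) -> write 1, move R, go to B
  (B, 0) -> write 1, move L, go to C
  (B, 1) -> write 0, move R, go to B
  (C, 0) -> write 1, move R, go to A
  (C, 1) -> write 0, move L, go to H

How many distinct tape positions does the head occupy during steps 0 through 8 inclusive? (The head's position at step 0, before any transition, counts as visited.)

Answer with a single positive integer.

Answer: 4

Derivation:
Step 1: in state A at pos 1, read 0 -> (A,0)->write 1,move L,goto B. Now: state=B, head=0, tape[-1..2]=0110 (head:  ^)
Step 2: in state B at pos 0, read 1 -> (B,1)->write 0,move R,goto B. Now: state=B, head=1, tape[-1..2]=0010 (head:   ^)
Step 3: in state B at pos 1, read 1 -> (B,1)->write 0,move R,goto B. Now: state=B, head=2, tape[-1..3]=00000 (head:    ^)
Step 4: in state B at pos 2, read 0 -> (B,0)->write 1,move L,goto C. Now: state=C, head=1, tape[-1..3]=00010 (head:   ^)
Step 5: in state C at pos 1, read 0 -> (C,0)->write 1,move R,goto A. Now: state=A, head=2, tape[-1..3]=00110 (head:    ^)
Step 6: in state A at pos 2, read 1 -> (A,1)->write 1,move R,goto B. Now: state=B, head=3, tape[-1..4]=001100 (head:     ^)
Step 7: in state B at pos 3, read 0 -> (B,0)->write 1,move L,goto C. Now: state=C, head=2, tape[-1..4]=001110 (head:    ^)
Step 8: in state C at pos 2, read 1 -> (C,1)->write 0,move L,goto H. Now: state=H, head=1, tape[-1..4]=001010 (head:   ^)
Head positions at steps 0..8: starting at 1, distinct positions visited = {0, 1, 2, 3} -> 4 position(s)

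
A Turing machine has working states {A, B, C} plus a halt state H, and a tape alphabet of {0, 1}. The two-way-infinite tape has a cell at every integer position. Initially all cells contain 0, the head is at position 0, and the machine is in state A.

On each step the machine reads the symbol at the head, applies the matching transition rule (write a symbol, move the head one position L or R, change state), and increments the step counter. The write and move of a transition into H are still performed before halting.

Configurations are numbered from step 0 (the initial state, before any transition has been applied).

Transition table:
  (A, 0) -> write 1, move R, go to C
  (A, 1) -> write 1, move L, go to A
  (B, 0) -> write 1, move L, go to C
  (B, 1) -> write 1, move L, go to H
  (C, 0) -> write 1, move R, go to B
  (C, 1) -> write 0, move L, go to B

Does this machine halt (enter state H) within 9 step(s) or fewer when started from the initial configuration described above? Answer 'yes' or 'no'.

Answer: yes

Derivation:
Step 1: in state A at pos 0, read 0 -> (A,0)->write 1,move R,goto C. Now: state=C, head=1, tape[-1..2]=0100 (head:   ^)
Step 2: in state C at pos 1, read 0 -> (C,0)->write 1,move R,goto B. Now: state=B, head=2, tape[-1..3]=01100 (head:    ^)
Step 3: in state B at pos 2, read 0 -> (B,0)->write 1,move L,goto C. Now: state=C, head=1, tape[-1..3]=01110 (head:   ^)
Step 4: in state C at pos 1, read 1 -> (C,1)->write 0,move L,goto B. Now: state=B, head=0, tape[-1..3]=01010 (head:  ^)
Step 5: in state B at pos 0, read 1 -> (B,1)->write 1,move L,goto H. Now: state=H, head=-1, tape[-2..3]=001010 (head:  ^)
State H reached at step 5; 5 <= 9 -> yes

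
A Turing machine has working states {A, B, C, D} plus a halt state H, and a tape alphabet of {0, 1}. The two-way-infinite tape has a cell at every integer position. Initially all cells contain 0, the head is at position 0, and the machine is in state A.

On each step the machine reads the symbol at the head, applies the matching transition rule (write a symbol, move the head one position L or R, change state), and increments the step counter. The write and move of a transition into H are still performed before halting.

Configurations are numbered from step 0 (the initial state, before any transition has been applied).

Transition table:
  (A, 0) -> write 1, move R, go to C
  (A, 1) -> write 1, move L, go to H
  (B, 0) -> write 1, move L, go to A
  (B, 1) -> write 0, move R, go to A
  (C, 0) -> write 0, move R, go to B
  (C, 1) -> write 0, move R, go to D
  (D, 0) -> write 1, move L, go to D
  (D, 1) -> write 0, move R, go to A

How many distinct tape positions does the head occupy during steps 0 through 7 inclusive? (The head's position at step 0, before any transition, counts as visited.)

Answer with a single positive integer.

Step 1: in state A at pos 0, read 0 -> (A,0)->write 1,move R,goto C. Now: state=C, head=1, tape[-1..2]=0100 (head:   ^)
Step 2: in state C at pos 1, read 0 -> (C,0)->write 0,move R,goto B. Now: state=B, head=2, tape[-1..3]=01000 (head:    ^)
Step 3: in state B at pos 2, read 0 -> (B,0)->write 1,move L,goto A. Now: state=A, head=1, tape[-1..3]=01010 (head:   ^)
Step 4: in state A at pos 1, read 0 -> (A,0)->write 1,move R,goto C. Now: state=C, head=2, tape[-1..3]=01110 (head:    ^)
Step 5: in state C at pos 2, read 1 -> (C,1)->write 0,move R,goto D. Now: state=D, head=3, tape[-1..4]=011000 (head:     ^)
Step 6: in state D at pos 3, read 0 -> (D,0)->write 1,move L,goto D. Now: state=D, head=2, tape[-1..4]=011010 (head:    ^)
Step 7: in state D at pos 2, read 0 -> (D,0)->write 1,move L,goto D. Now: state=D, head=1, tape[-1..4]=011110 (head:   ^)
Head positions at steps 0..7: starting at 0, distinct positions visited = {0, 1, 2, 3} -> 4 position(s)

Answer: 4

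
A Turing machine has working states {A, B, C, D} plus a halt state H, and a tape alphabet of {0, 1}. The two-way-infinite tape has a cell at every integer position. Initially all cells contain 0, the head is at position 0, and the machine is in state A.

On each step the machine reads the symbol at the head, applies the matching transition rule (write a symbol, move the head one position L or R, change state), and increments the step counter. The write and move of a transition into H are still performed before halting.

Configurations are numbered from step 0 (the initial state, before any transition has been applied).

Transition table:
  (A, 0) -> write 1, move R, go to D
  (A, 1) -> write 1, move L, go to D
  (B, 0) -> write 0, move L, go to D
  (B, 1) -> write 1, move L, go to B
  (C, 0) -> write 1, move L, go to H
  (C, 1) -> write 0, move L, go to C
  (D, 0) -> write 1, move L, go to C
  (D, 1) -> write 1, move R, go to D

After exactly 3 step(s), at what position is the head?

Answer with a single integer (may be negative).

Answer: -1

Derivation:
Step 1: in state A at pos 0, read 0 -> (A,0)->write 1,move R,goto D. Now: state=D, head=1, tape[-1..2]=0100 (head:   ^)
Step 2: in state D at pos 1, read 0 -> (D,0)->write 1,move L,goto C. Now: state=C, head=0, tape[-1..2]=0110 (head:  ^)
Step 3: in state C at pos 0, read 1 -> (C,1)->write 0,move L,goto C. Now: state=C, head=-1, tape[-2..2]=00010 (head:  ^)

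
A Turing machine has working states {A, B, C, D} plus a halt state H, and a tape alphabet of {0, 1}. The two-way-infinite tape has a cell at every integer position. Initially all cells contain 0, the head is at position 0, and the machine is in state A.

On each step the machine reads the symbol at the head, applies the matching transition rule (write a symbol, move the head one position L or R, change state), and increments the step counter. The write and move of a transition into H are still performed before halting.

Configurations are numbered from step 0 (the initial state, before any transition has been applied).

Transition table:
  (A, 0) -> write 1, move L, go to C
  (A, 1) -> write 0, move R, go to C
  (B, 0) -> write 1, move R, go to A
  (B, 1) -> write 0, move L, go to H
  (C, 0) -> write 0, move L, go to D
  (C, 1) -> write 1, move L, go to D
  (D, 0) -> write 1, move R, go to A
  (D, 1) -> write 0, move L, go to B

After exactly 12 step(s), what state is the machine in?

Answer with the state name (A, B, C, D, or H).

Step 1: in state A at pos 0, read 0 -> (A,0)->write 1,move L,goto C. Now: state=C, head=-1, tape[-2..1]=0010 (head:  ^)
Step 2: in state C at pos -1, read 0 -> (C,0)->write 0,move L,goto D. Now: state=D, head=-2, tape[-3..1]=00010 (head:  ^)
Step 3: in state D at pos -2, read 0 -> (D,0)->write 1,move R,goto A. Now: state=A, head=-1, tape[-3..1]=01010 (head:   ^)
Step 4: in state A at pos -1, read 0 -> (A,0)->write 1,move L,goto C. Now: state=C, head=-2, tape[-3..1]=01110 (head:  ^)
Step 5: in state C at pos -2, read 1 -> (C,1)->write 1,move L,goto D. Now: state=D, head=-3, tape[-4..1]=001110 (head:  ^)
Step 6: in state D at pos -3, read 0 -> (D,0)->write 1,move R,goto A. Now: state=A, head=-2, tape[-4..1]=011110 (head:   ^)
Step 7: in state A at pos -2, read 1 -> (A,1)->write 0,move R,goto C. Now: state=C, head=-1, tape[-4..1]=010110 (head:    ^)
Step 8: in state C at pos -1, read 1 -> (C,1)->write 1,move L,goto D. Now: state=D, head=-2, tape[-4..1]=010110 (head:   ^)
Step 9: in state D at pos -2, read 0 -> (D,0)->write 1,move R,goto A. Now: state=A, head=-1, tape[-4..1]=011110 (head:    ^)
Step 10: in state A at pos -1, read 1 -> (A,1)->write 0,move R,goto C. Now: state=C, head=0, tape[-4..1]=011010 (head:     ^)
Step 11: in state C at pos 0, read 1 -> (C,1)->write 1,move L,goto D. Now: state=D, head=-1, tape[-4..1]=011010 (head:    ^)
Step 12: in state D at pos -1, read 0 -> (D,0)->write 1,move R,goto A. Now: state=A, head=0, tape[-4..1]=011110 (head:     ^)

Answer: A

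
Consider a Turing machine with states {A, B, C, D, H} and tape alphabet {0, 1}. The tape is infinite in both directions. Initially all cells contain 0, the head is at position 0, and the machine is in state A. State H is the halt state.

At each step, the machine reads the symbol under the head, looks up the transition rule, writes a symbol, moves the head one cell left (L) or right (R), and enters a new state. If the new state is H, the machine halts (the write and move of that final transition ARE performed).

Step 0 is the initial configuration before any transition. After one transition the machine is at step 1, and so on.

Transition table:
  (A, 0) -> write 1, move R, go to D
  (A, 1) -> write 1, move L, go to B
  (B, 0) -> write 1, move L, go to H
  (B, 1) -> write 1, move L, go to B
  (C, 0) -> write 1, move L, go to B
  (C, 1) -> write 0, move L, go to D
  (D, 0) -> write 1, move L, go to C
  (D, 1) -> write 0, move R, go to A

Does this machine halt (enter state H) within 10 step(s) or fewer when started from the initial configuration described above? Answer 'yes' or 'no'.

Answer: yes

Derivation:
Step 1: in state A at pos 0, read 0 -> (A,0)->write 1,move R,goto D. Now: state=D, head=1, tape[-1..2]=0100 (head:   ^)
Step 2: in state D at pos 1, read 0 -> (D,0)->write 1,move L,goto C. Now: state=C, head=0, tape[-1..2]=0110 (head:  ^)
Step 3: in state C at pos 0, read 1 -> (C,1)->write 0,move L,goto D. Now: state=D, head=-1, tape[-2..2]=00010 (head:  ^)
Step 4: in state D at pos -1, read 0 -> (D,0)->write 1,move L,goto C. Now: state=C, head=-2, tape[-3..2]=001010 (head:  ^)
Step 5: in state C at pos -2, read 0 -> (C,0)->write 1,move L,goto B. Now: state=B, head=-3, tape[-4..2]=0011010 (head:  ^)
Step 6: in state B at pos -3, read 0 -> (B,0)->write 1,move L,goto H. Now: state=H, head=-4, tape[-5..2]=00111010 (head:  ^)
State H reached at step 6; 6 <= 10 -> yes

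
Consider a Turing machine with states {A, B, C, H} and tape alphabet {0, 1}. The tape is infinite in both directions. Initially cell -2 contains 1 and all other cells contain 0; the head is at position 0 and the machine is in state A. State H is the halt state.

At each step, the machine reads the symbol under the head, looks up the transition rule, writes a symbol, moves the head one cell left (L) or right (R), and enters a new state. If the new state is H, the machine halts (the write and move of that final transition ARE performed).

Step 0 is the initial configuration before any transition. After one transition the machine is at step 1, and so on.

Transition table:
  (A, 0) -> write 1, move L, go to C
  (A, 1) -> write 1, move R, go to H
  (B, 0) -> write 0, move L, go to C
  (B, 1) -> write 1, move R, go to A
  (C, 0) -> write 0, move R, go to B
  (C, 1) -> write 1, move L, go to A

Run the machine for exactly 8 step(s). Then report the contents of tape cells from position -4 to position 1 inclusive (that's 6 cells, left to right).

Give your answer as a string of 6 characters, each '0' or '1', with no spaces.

Answer: 011111

Derivation:
Step 1: in state A at pos 0, read 0 -> (A,0)->write 1,move L,goto C. Now: state=C, head=-1, tape[-3..1]=01010 (head:   ^)
Step 2: in state C at pos -1, read 0 -> (C,0)->write 0,move R,goto B. Now: state=B, head=0, tape[-3..1]=01010 (head:    ^)
Step 3: in state B at pos 0, read 1 -> (B,1)->write 1,move R,goto A. Now: state=A, head=1, tape[-3..2]=010100 (head:     ^)
Step 4: in state A at pos 1, read 0 -> (A,0)->write 1,move L,goto C. Now: state=C, head=0, tape[-3..2]=010110 (head:    ^)
Step 5: in state C at pos 0, read 1 -> (C,1)->write 1,move L,goto A. Now: state=A, head=-1, tape[-3..2]=010110 (head:   ^)
Step 6: in state A at pos -1, read 0 -> (A,0)->write 1,move L,goto C. Now: state=C, head=-2, tape[-3..2]=011110 (head:  ^)
Step 7: in state C at pos -2, read 1 -> (C,1)->write 1,move L,goto A. Now: state=A, head=-3, tape[-4..2]=0011110 (head:  ^)
Step 8: in state A at pos -3, read 0 -> (A,0)->write 1,move L,goto C. Now: state=C, head=-4, tape[-5..2]=00111110 (head:  ^)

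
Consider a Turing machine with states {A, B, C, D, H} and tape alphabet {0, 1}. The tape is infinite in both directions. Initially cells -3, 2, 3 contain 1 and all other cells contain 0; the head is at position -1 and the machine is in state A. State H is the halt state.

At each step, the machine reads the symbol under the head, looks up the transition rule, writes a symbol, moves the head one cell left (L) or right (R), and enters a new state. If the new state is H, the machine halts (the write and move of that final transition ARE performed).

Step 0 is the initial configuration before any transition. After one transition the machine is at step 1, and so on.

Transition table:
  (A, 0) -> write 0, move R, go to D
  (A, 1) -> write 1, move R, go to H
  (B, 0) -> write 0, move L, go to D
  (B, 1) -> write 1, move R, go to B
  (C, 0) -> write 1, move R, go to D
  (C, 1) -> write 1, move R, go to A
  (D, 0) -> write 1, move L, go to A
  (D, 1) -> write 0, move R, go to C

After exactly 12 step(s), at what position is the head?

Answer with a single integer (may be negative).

Answer: 7

Derivation:
Step 1: in state A at pos -1, read 0 -> (A,0)->write 0,move R,goto D. Now: state=D, head=0, tape[-4..4]=010000110 (head:     ^)
Step 2: in state D at pos 0, read 0 -> (D,0)->write 1,move L,goto A. Now: state=A, head=-1, tape[-4..4]=010010110 (head:    ^)
Step 3: in state A at pos -1, read 0 -> (A,0)->write 0,move R,goto D. Now: state=D, head=0, tape[-4..4]=010010110 (head:     ^)
Step 4: in state D at pos 0, read 1 -> (D,1)->write 0,move R,goto C. Now: state=C, head=1, tape[-4..4]=010000110 (head:      ^)
Step 5: in state C at pos 1, read 0 -> (C,0)->write 1,move R,goto D. Now: state=D, head=2, tape[-4..4]=010001110 (head:       ^)
Step 6: in state D at pos 2, read 1 -> (D,1)->write 0,move R,goto C. Now: state=C, head=3, tape[-4..4]=010001010 (head:        ^)
Step 7: in state C at pos 3, read 1 -> (C,1)->write 1,move R,goto A. Now: state=A, head=4, tape[-4..5]=0100010100 (head:         ^)
Step 8: in state A at pos 4, read 0 -> (A,0)->write 0,move R,goto D. Now: state=D, head=5, tape[-4..6]=01000101000 (head:          ^)
Step 9: in state D at pos 5, read 0 -> (D,0)->write 1,move L,goto A. Now: state=A, head=4, tape[-4..6]=01000101010 (head:         ^)
Step 10: in state A at pos 4, read 0 -> (A,0)->write 0,move R,goto D. Now: state=D, head=5, tape[-4..6]=01000101010 (head:          ^)
Step 11: in state D at pos 5, read 1 -> (D,1)->write 0,move R,goto C. Now: state=C, head=6, tape[-4..7]=010001010000 (head:           ^)
Step 12: in state C at pos 6, read 0 -> (C,0)->write 1,move R,goto D. Now: state=D, head=7, tape[-4..8]=0100010100100 (head:            ^)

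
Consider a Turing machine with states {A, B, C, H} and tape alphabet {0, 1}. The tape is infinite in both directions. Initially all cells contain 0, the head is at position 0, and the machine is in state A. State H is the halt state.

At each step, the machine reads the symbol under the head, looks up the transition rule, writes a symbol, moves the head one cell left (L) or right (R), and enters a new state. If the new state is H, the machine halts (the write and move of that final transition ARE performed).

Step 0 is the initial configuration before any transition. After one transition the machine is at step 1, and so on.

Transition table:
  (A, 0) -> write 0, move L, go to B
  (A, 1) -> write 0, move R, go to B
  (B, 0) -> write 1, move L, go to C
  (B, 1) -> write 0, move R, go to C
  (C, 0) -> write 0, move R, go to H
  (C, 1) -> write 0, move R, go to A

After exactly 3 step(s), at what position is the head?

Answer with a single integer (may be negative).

Step 1: in state A at pos 0, read 0 -> (A,0)->write 0,move L,goto B. Now: state=B, head=-1, tape[-2..1]=0000 (head:  ^)
Step 2: in state B at pos -1, read 0 -> (B,0)->write 1,move L,goto C. Now: state=C, head=-2, tape[-3..1]=00100 (head:  ^)
Step 3: in state C at pos -2, read 0 -> (C,0)->write 0,move R,goto H. Now: state=H, head=-1, tape[-3..1]=00100 (head:   ^)

Answer: -1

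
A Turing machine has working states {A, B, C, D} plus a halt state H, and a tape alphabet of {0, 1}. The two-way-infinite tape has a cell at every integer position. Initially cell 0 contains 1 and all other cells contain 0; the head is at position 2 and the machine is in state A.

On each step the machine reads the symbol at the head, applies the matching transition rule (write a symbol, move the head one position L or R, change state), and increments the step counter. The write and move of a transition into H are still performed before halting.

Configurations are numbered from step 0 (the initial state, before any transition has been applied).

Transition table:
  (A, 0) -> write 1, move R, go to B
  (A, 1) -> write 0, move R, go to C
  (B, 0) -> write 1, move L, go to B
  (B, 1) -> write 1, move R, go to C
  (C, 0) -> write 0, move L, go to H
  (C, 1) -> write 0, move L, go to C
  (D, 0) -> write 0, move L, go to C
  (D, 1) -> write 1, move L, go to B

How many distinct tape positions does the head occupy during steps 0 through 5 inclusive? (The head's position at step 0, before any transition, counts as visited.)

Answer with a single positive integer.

Step 1: in state A at pos 2, read 0 -> (A,0)->write 1,move R,goto B. Now: state=B, head=3, tape[-1..4]=010100 (head:     ^)
Step 2: in state B at pos 3, read 0 -> (B,0)->write 1,move L,goto B. Now: state=B, head=2, tape[-1..4]=010110 (head:    ^)
Step 3: in state B at pos 2, read 1 -> (B,1)->write 1,move R,goto C. Now: state=C, head=3, tape[-1..4]=010110 (head:     ^)
Step 4: in state C at pos 3, read 1 -> (C,1)->write 0,move L,goto C. Now: state=C, head=2, tape[-1..4]=010100 (head:    ^)
Step 5: in state C at pos 2, read 1 -> (C,1)->write 0,move L,goto C. Now: state=C, head=1, tape[-1..4]=010000 (head:   ^)
Head positions at steps 0..5: starting at 2, distinct positions visited = {1, 2, 3} -> 3 position(s)

Answer: 3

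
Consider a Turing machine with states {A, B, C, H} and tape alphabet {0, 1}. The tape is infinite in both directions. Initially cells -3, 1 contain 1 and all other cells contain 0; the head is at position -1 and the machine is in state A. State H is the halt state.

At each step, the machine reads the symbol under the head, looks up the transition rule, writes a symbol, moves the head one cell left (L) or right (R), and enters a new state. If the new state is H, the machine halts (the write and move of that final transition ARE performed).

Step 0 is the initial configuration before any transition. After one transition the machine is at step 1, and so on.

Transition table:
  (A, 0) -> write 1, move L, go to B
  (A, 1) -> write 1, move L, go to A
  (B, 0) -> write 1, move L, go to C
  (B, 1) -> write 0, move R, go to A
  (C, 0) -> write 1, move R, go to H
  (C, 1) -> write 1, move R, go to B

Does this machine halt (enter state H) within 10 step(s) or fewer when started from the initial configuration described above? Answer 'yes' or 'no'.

Answer: no

Derivation:
Step 1: in state A at pos -1, read 0 -> (A,0)->write 1,move L,goto B. Now: state=B, head=-2, tape[-4..2]=0101010 (head:   ^)
Step 2: in state B at pos -2, read 0 -> (B,0)->write 1,move L,goto C. Now: state=C, head=-3, tape[-4..2]=0111010 (head:  ^)
Step 3: in state C at pos -3, read 1 -> (C,1)->write 1,move R,goto B. Now: state=B, head=-2, tape[-4..2]=0111010 (head:   ^)
Step 4: in state B at pos -2, read 1 -> (B,1)->write 0,move R,goto A. Now: state=A, head=-1, tape[-4..2]=0101010 (head:    ^)
Step 5: in state A at pos -1, read 1 -> (A,1)->write 1,move L,goto A. Now: state=A, head=-2, tape[-4..2]=0101010 (head:   ^)
Step 6: in state A at pos -2, read 0 -> (A,0)->write 1,move L,goto B. Now: state=B, head=-3, tape[-4..2]=0111010 (head:  ^)
Step 7: in state B at pos -3, read 1 -> (B,1)->write 0,move R,goto A. Now: state=A, head=-2, tape[-4..2]=0011010 (head:   ^)
Step 8: in state A at pos -2, read 1 -> (A,1)->write 1,move L,goto A. Now: state=A, head=-3, tape[-4..2]=0011010 (head:  ^)
Step 9: in state A at pos -3, read 0 -> (A,0)->write 1,move L,goto B. Now: state=B, head=-4, tape[-5..2]=00111010 (head:  ^)
Step 10: in state B at pos -4, read 0 -> (B,0)->write 1,move L,goto C. Now: state=C, head=-5, tape[-6..2]=001111010 (head:  ^)
After 10 step(s): state = C (not H) -> not halted within 10 -> no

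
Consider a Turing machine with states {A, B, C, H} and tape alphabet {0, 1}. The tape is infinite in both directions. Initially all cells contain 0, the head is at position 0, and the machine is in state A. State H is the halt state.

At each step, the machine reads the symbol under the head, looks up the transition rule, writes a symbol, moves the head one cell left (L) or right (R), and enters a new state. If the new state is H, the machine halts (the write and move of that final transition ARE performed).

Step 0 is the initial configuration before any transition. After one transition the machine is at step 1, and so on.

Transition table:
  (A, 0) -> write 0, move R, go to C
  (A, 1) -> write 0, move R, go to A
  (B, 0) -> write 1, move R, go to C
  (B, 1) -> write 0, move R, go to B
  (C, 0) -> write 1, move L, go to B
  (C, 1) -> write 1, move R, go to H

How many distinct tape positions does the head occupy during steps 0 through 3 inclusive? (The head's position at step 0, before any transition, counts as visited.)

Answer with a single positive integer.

Answer: 2

Derivation:
Step 1: in state A at pos 0, read 0 -> (A,0)->write 0,move R,goto C. Now: state=C, head=1, tape[-1..2]=0000 (head:   ^)
Step 2: in state C at pos 1, read 0 -> (C,0)->write 1,move L,goto B. Now: state=B, head=0, tape[-1..2]=0010 (head:  ^)
Step 3: in state B at pos 0, read 0 -> (B,0)->write 1,move R,goto C. Now: state=C, head=1, tape[-1..2]=0110 (head:   ^)
Head positions at steps 0..3: starting at 0, distinct positions visited = {0, 1} -> 2 position(s)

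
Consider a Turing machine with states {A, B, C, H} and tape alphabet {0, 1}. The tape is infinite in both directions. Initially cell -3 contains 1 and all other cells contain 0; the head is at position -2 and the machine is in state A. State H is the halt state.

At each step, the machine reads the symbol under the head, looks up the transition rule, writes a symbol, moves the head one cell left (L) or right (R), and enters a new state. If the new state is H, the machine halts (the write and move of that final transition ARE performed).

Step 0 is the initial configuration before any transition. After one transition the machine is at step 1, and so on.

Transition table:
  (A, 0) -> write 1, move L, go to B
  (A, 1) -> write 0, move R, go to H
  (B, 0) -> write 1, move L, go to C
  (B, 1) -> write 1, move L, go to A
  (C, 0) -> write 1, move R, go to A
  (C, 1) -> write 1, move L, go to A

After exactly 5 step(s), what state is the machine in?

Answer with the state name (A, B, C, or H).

Step 1: in state A at pos -2, read 0 -> (A,0)->write 1,move L,goto B. Now: state=B, head=-3, tape[-4..-1]=0110 (head:  ^)
Step 2: in state B at pos -3, read 1 -> (B,1)->write 1,move L,goto A. Now: state=A, head=-4, tape[-5..-1]=00110 (head:  ^)
Step 3: in state A at pos -4, read 0 -> (A,0)->write 1,move L,goto B. Now: state=B, head=-5, tape[-6..-1]=001110 (head:  ^)
Step 4: in state B at pos -5, read 0 -> (B,0)->write 1,move L,goto C. Now: state=C, head=-6, tape[-7..-1]=0011110 (head:  ^)
Step 5: in state C at pos -6, read 0 -> (C,0)->write 1,move R,goto A. Now: state=A, head=-5, tape[-7..-1]=0111110 (head:   ^)

Answer: A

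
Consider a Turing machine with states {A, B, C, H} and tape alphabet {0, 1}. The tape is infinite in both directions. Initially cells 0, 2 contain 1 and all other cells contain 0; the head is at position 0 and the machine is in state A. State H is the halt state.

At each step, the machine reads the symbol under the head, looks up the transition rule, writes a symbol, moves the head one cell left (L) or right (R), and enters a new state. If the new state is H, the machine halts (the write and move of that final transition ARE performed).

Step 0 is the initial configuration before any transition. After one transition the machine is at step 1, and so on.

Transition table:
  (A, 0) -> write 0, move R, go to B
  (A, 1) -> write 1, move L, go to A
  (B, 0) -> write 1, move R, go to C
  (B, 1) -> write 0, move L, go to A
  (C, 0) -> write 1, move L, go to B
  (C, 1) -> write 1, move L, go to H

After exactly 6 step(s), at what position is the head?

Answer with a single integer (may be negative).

Step 1: in state A at pos 0, read 1 -> (A,1)->write 1,move L,goto A. Now: state=A, head=-1, tape[-2..3]=001010 (head:  ^)
Step 2: in state A at pos -1, read 0 -> (A,0)->write 0,move R,goto B. Now: state=B, head=0, tape[-2..3]=001010 (head:   ^)
Step 3: in state B at pos 0, read 1 -> (B,1)->write 0,move L,goto A. Now: state=A, head=-1, tape[-2..3]=000010 (head:  ^)
Step 4: in state A at pos -1, read 0 -> (A,0)->write 0,move R,goto B. Now: state=B, head=0, tape[-2..3]=000010 (head:   ^)
Step 5: in state B at pos 0, read 0 -> (B,0)->write 1,move R,goto C. Now: state=C, head=1, tape[-2..3]=001010 (head:    ^)
Step 6: in state C at pos 1, read 0 -> (C,0)->write 1,move L,goto B. Now: state=B, head=0, tape[-2..3]=001110 (head:   ^)

Answer: 0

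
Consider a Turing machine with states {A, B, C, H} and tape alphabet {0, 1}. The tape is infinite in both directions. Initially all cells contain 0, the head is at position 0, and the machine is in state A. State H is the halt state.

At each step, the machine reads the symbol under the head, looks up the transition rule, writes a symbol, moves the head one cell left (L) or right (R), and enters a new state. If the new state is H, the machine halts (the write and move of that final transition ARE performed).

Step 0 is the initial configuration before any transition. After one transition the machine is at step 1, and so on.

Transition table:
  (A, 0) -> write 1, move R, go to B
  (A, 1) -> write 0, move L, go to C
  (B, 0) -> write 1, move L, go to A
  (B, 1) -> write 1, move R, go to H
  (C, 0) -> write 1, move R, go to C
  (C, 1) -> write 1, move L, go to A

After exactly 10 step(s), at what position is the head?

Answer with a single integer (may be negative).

Answer: 0

Derivation:
Step 1: in state A at pos 0, read 0 -> (A,0)->write 1,move R,goto B. Now: state=B, head=1, tape[-1..2]=0100 (head:   ^)
Step 2: in state B at pos 1, read 0 -> (B,0)->write 1,move L,goto A. Now: state=A, head=0, tape[-1..2]=0110 (head:  ^)
Step 3: in state A at pos 0, read 1 -> (A,1)->write 0,move L,goto C. Now: state=C, head=-1, tape[-2..2]=00010 (head:  ^)
Step 4: in state C at pos -1, read 0 -> (C,0)->write 1,move R,goto C. Now: state=C, head=0, tape[-2..2]=01010 (head:   ^)
Step 5: in state C at pos 0, read 0 -> (C,0)->write 1,move R,goto C. Now: state=C, head=1, tape[-2..2]=01110 (head:    ^)
Step 6: in state C at pos 1, read 1 -> (C,1)->write 1,move L,goto A. Now: state=A, head=0, tape[-2..2]=01110 (head:   ^)
Step 7: in state A at pos 0, read 1 -> (A,1)->write 0,move L,goto C. Now: state=C, head=-1, tape[-2..2]=01010 (head:  ^)
Step 8: in state C at pos -1, read 1 -> (C,1)->write 1,move L,goto A. Now: state=A, head=-2, tape[-3..2]=001010 (head:  ^)
Step 9: in state A at pos -2, read 0 -> (A,0)->write 1,move R,goto B. Now: state=B, head=-1, tape[-3..2]=011010 (head:   ^)
Step 10: in state B at pos -1, read 1 -> (B,1)->write 1,move R,goto H. Now: state=H, head=0, tape[-3..2]=011010 (head:    ^)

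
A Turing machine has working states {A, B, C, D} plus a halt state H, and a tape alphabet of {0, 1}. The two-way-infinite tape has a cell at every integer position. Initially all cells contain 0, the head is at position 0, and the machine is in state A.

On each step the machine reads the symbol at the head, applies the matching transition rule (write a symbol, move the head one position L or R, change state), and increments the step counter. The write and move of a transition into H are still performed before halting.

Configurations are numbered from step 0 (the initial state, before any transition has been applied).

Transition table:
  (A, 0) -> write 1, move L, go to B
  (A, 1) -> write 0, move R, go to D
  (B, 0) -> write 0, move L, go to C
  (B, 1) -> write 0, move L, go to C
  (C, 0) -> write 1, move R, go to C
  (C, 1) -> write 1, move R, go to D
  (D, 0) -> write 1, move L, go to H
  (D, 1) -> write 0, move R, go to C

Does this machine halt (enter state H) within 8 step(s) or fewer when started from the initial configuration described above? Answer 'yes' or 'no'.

Answer: yes

Derivation:
Step 1: in state A at pos 0, read 0 -> (A,0)->write 1,move L,goto B. Now: state=B, head=-1, tape[-2..1]=0010 (head:  ^)
Step 2: in state B at pos -1, read 0 -> (B,0)->write 0,move L,goto C. Now: state=C, head=-2, tape[-3..1]=00010 (head:  ^)
Step 3: in state C at pos -2, read 0 -> (C,0)->write 1,move R,goto C. Now: state=C, head=-1, tape[-3..1]=01010 (head:   ^)
Step 4: in state C at pos -1, read 0 -> (C,0)->write 1,move R,goto C. Now: state=C, head=0, tape[-3..1]=01110 (head:    ^)
Step 5: in state C at pos 0, read 1 -> (C,1)->write 1,move R,goto D. Now: state=D, head=1, tape[-3..2]=011100 (head:     ^)
Step 6: in state D at pos 1, read 0 -> (D,0)->write 1,move L,goto H. Now: state=H, head=0, tape[-3..2]=011110 (head:    ^)
State H reached at step 6; 6 <= 8 -> yes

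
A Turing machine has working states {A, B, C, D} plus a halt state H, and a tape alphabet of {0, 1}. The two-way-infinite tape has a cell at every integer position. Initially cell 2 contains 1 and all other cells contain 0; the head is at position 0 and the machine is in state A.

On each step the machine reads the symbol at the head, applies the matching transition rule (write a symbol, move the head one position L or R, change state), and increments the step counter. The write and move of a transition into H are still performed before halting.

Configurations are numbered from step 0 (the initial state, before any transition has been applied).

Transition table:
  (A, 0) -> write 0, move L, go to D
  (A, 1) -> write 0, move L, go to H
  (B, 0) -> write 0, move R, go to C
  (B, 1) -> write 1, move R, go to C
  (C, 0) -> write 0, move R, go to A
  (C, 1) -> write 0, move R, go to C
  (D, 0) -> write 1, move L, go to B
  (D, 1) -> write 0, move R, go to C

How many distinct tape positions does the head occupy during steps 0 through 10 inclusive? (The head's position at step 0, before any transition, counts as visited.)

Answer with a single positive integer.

Step 1: in state A at pos 0, read 0 -> (A,0)->write 0,move L,goto D. Now: state=D, head=-1, tape[-2..3]=000010 (head:  ^)
Step 2: in state D at pos -1, read 0 -> (D,0)->write 1,move L,goto B. Now: state=B, head=-2, tape[-3..3]=0010010 (head:  ^)
Step 3: in state B at pos -2, read 0 -> (B,0)->write 0,move R,goto C. Now: state=C, head=-1, tape[-3..3]=0010010 (head:   ^)
Step 4: in state C at pos -1, read 1 -> (C,1)->write 0,move R,goto C. Now: state=C, head=0, tape[-3..3]=0000010 (head:    ^)
Step 5: in state C at pos 0, read 0 -> (C,0)->write 0,move R,goto A. Now: state=A, head=1, tape[-3..3]=0000010 (head:     ^)
Step 6: in state A at pos 1, read 0 -> (A,0)->write 0,move L,goto D. Now: state=D, head=0, tape[-3..3]=0000010 (head:    ^)
Step 7: in state D at pos 0, read 0 -> (D,0)->write 1,move L,goto B. Now: state=B, head=-1, tape[-3..3]=0001010 (head:   ^)
Step 8: in state B at pos -1, read 0 -> (B,0)->write 0,move R,goto C. Now: state=C, head=0, tape[-3..3]=0001010 (head:    ^)
Step 9: in state C at pos 0, read 1 -> (C,1)->write 0,move R,goto C. Now: state=C, head=1, tape[-3..3]=0000010 (head:     ^)
Step 10: in state C at pos 1, read 0 -> (C,0)->write 0,move R,goto A. Now: state=A, head=2, tape[-3..3]=0000010 (head:      ^)
Head positions at steps 0..10: starting at 0, distinct positions visited = {-2, -1, 0, 1, 2} -> 5 position(s)

Answer: 5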